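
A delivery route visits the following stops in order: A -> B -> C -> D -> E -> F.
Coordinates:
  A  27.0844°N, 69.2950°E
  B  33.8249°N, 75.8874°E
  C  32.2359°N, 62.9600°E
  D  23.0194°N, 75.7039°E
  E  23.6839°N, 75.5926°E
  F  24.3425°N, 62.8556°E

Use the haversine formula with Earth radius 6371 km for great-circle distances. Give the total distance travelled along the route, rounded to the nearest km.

Leg distances:
A→B: 979.8 km  (cumulative 979.8 km)
B→C: 1217.2 km  (cumulative 2197.0 km)
C→D: 1618.3 km  (cumulative 3815.3 km)
D→E: 74.8 km  (cumulative 3890.0 km)
E→F: 1295.3 km  (cumulative 5185.4 km)
Total route length ≈ 5185 km.

5185 km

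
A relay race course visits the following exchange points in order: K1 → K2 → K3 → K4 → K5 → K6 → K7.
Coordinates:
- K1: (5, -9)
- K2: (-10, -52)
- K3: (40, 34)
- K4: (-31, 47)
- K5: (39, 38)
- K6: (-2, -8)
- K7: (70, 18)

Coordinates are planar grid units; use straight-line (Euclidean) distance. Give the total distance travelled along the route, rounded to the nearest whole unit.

Leg distances:
K1→K2: 45.5  (cumulative 45.5)
K2→K3: 99.5  (cumulative 145.0)
K3→K4: 72.2  (cumulative 217.2)
K4→K5: 70.6  (cumulative 287.8)
K5→K6: 61.6  (cumulative 349.4)
K6→K7: 76.6  (cumulative 425.9)
Total route length ≈ 426.

426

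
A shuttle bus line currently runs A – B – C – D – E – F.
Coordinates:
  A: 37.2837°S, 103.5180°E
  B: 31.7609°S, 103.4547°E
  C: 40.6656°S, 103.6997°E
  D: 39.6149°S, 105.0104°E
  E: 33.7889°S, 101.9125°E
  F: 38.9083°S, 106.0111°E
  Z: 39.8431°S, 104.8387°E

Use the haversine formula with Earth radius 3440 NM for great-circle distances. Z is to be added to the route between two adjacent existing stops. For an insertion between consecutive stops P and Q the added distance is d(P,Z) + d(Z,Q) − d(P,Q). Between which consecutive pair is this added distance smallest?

between C and D

Added distance for inserting Z between each consecutive pair:
A–B: 324.0 NM
B–C: 27.0 NM
C–D: 0.5 NM
D–E: 25.3 NM
E–F: 102.2 NM
Smallest added distance is 0.5 NM, inserting between C and D.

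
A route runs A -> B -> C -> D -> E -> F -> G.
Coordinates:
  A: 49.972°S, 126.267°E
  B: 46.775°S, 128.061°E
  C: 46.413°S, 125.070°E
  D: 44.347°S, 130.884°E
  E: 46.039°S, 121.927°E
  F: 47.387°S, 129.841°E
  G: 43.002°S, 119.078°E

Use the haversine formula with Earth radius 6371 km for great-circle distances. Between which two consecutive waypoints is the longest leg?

Leg distances:
A→B: 379.4 km
B→C: 232.0 km
C→D: 508.7 km
D→E: 726.2 km
E→F: 621.4 km
F→G: 972.9 km
The longest leg is F–G at 972.9 km.

F–G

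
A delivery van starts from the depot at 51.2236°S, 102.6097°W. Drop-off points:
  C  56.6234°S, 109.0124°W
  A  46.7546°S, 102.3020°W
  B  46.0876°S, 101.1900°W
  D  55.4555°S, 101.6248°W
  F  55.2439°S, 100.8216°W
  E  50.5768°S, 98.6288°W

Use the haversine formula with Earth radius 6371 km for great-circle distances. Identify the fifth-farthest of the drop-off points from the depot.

F

Distance to each, sorted:
C: 731.6 km
B: 580.5 km
A: 497.4 km
D: 475.1 km
F: 462.6 km
E: 288.2 km
The fifth-farthest is F at 462.6 km.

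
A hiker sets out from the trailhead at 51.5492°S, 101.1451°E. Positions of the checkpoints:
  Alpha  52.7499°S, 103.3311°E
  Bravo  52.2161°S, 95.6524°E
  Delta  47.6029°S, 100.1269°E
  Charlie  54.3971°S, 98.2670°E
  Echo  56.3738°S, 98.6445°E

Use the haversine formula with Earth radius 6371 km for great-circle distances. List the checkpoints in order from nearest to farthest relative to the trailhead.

Distance from the trailhead at 51.5492°S, 101.1451°E to each:
Alpha 52.7499°S, 103.3311°E: 200.2 km
Charlie 54.3971°S, 98.2670°E: 370.6 km
Bravo 52.2161°S, 95.6524°E: 384.1 km
Delta 47.6029°S, 100.1269°E: 444.9 km
Echo 56.3738°S, 98.6445°E: 560.8 km

Alpha, Charlie, Bravo, Delta, Echo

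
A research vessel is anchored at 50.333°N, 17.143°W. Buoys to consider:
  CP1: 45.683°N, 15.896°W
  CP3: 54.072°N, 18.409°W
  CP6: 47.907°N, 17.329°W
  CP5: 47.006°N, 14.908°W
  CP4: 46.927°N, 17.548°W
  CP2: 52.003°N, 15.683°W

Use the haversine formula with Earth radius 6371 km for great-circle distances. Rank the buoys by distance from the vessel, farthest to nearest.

Computing each great-circle distance from 50.333°N, 17.143°W:
CP1 45.683°N, 15.896°W: 525.3 km
CP3 54.072°N, 18.409°W: 424.6 km
CP5 47.006°N, 14.908°W: 404.7 km
CP4 46.927°N, 17.548°W: 379.9 km
CP6 47.907°N, 17.329°W: 270.1 km
CP2 52.003°N, 15.683°W: 211.8 km

CP1, CP3, CP5, CP4, CP6, CP2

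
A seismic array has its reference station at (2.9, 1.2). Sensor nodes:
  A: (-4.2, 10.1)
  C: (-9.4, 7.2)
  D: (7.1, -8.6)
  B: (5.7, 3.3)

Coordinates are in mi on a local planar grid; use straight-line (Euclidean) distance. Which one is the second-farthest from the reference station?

Distances from the reference station ((2.9, 1.2)):
C: 13.7 mi
A: 11.4 mi
D: 10.7 mi
B: 3.5 mi
The second-farthest is A at 11.4 mi.

A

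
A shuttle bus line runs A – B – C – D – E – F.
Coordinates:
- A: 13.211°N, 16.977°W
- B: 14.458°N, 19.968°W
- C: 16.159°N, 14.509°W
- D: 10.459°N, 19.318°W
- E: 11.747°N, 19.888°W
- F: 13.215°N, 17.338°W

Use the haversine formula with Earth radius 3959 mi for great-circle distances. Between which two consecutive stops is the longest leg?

C–D

Leg distances:
A→B: 218.4 mi
B→C: 382.3 mi
C→D: 509.5 mi
D→E: 97.0 mi
E→F: 199.7 mi
The longest leg is C–D at 509.5 mi.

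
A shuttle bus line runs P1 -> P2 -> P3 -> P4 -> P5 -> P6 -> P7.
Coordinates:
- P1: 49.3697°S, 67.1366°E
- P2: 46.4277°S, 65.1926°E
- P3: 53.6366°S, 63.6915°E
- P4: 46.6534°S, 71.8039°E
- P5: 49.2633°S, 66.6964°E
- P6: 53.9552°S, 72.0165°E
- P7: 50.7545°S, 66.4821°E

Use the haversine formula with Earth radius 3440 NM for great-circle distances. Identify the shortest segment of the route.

Leg distances:
P1→P2: 193.2 NM
P2→P3: 436.6 NM
P3→P4: 522.0 NM
P4→P5: 258.2 NM
P5→P6: 344.3 NM
P6→P7: 279.3 NM
The shortest leg is P1–P2 at 193.2 NM.

P1–P2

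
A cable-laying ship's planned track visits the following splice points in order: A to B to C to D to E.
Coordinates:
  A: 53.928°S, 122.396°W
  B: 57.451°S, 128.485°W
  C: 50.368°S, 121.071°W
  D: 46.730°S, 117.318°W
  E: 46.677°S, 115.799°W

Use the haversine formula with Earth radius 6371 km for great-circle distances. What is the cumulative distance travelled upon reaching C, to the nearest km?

Leg distances:
A→B: 546.5 km  (cumulative 546.5 km)
B→C: 924.1 km  (cumulative 1470.6 km)
Cumulative distance at C ≈ 1471 km.

1471 km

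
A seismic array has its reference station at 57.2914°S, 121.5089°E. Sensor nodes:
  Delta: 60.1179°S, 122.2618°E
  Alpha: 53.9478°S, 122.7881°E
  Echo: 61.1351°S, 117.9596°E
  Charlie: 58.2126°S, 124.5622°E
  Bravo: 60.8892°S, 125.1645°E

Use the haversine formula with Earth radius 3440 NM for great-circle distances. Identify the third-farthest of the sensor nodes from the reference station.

Alpha

Distances from the reference station (57.2914°S, 121.5089°E):
Echo: 255.2 NM
Bravo: 243.6 NM
Alpha: 205.4 NM
Delta: 171.3 NM
Charlie: 112.4 NM
The third-farthest is Alpha at 205.4 NM.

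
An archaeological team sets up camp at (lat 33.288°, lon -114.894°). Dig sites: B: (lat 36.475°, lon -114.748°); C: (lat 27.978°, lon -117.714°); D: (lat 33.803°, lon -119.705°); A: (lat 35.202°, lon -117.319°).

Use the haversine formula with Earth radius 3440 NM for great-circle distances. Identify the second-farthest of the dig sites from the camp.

D

Distance to each, sorted:
C: 350.5 NM
D: 242.7 NM
B: 191.5 NM
A: 166.4 NM
The second-farthest is D at 242.7 NM.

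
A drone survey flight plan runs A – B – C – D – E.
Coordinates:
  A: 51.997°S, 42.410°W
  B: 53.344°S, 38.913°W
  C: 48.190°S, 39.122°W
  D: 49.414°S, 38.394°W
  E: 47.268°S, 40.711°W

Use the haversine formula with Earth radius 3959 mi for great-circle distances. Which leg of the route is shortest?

C–D

Leg distances:
A→B: 173.6 mi
B→C: 356.2 mi
C→D: 90.8 mi
D→E: 182.5 mi
The shortest leg is C–D at 90.8 mi.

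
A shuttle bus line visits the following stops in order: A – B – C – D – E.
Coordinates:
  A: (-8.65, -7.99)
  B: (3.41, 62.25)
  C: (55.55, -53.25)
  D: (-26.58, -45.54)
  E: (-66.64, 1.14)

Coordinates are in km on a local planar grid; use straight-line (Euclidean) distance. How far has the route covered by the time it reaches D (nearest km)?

Leg distances:
A→B: 71.3 km  (cumulative 71.3 km)
B→C: 126.7 km  (cumulative 198.0 km)
C→D: 82.5 km  (cumulative 280.5 km)
Cumulative distance at D ≈ 280 km.

280 km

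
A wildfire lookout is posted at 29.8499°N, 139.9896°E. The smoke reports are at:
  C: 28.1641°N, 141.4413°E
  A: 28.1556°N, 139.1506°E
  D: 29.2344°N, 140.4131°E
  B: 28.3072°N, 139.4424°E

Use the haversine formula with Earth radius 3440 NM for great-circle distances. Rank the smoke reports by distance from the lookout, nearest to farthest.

Distances from the lookout:
D 29.2344°N, 140.4131°E: 43.1 NM
B 28.3072°N, 139.4424°E: 97.0 NM
A 28.1556°N, 139.1506°E: 110.9 NM
C 28.1641°N, 141.4413°E: 126.7 NM

D, B, A, C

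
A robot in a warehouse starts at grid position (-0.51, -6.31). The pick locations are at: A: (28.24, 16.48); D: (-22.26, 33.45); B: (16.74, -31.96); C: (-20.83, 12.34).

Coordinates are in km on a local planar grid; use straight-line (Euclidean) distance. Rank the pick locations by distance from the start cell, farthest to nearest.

D, A, B, C

Distances from the start cell:
D (-22.26, 33.45): 45.3 km
A (28.24, 16.48): 36.7 km
B (16.74, -31.96): 30.9 km
C (-20.83, 12.34): 27.6 km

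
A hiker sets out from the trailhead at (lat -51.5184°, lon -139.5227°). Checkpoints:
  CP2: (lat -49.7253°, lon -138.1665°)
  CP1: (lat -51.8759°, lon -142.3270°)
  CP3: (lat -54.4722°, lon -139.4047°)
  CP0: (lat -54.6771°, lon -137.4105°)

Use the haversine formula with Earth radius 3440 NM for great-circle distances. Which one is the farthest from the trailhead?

Distance to each, sorted:
CP0: 204.3 NM
CP3: 177.4 NM
CP2: 119.4 NM
CP1: 106.5 NM
The farthest is CP0 at 204.3 NM.

CP0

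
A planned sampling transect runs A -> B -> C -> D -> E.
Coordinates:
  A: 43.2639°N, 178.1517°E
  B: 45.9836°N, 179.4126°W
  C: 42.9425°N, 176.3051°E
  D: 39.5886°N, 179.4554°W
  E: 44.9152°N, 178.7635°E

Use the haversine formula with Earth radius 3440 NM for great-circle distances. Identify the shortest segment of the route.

A–B

Leg distances:
A→B: 193.6 NM
B→C: 258.8 NM
C→D: 277.7 NM
D→E: 329.4 NM
The shortest leg is A–B at 193.6 NM.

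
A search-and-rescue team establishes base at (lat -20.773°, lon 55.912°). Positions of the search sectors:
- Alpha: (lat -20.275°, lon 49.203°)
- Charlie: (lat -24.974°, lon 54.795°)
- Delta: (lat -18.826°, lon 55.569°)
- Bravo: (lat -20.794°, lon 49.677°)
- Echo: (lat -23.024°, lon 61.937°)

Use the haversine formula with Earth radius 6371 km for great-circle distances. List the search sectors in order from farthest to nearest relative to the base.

Alpha, Echo, Bravo, Charlie, Delta

Distances from the base:
Alpha (lat -20.275°, lon 49.203°): 700.8 km
Echo (lat -23.024°, lon 61.937°): 670.0 km
Bravo (lat -20.794°, lon 49.677°): 648.1 km
Charlie (lat -24.974°, lon 54.795°): 480.9 km
Delta (lat -18.826°, lon 55.569°): 219.5 km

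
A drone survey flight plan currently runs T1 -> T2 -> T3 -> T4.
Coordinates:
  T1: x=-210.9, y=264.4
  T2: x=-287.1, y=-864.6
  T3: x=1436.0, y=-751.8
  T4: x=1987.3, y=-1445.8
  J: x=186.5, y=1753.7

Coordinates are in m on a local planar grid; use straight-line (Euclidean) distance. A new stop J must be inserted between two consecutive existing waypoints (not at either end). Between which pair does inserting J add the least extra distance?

Added distance for inserting J between each consecutive pair:
T1–T2: 3070.6 m
T2–T3: 3733.8 m
T3–T4: 5584.9 m
Smallest added distance is 3070.6 m, inserting between T1 and T2.

between T1 and T2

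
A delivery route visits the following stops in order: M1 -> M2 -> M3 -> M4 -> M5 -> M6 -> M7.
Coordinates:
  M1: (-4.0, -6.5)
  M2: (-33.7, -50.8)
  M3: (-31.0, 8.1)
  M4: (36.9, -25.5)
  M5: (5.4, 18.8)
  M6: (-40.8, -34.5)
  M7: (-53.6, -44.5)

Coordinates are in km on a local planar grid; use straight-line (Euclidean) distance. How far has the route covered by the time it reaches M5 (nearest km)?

Leg distances:
M1→M2: 53.3 km  (cumulative 53.3 km)
M2→M3: 59.0 km  (cumulative 112.3 km)
M3→M4: 75.8 km  (cumulative 188.1 km)
M4→M5: 54.4 km  (cumulative 242.4 km)
Cumulative distance at M5 ≈ 242 km.

242 km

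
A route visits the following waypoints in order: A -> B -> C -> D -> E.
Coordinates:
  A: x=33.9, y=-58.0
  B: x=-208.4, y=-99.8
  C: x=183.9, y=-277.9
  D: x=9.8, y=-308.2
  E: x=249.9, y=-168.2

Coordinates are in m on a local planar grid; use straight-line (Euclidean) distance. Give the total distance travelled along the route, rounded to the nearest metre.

Leg distances:
A→B: 245.9 m  (cumulative 245.9 m)
B→C: 430.8 m  (cumulative 676.7 m)
C→D: 176.7 m  (cumulative 853.4 m)
D→E: 277.9 m  (cumulative 1131.4 m)
Total route length ≈ 1131 m.

1131 m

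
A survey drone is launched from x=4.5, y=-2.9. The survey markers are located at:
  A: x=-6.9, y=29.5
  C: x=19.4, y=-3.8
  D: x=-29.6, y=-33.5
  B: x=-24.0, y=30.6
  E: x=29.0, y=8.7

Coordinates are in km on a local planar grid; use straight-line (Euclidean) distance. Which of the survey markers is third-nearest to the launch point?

Distances from the launch point (x=4.5, y=-2.9):
C: 14.9 km
E: 27.1 km
A: 34.3 km
B: 44.0 km
D: 45.8 km
The third-nearest is A at 34.3 km.

A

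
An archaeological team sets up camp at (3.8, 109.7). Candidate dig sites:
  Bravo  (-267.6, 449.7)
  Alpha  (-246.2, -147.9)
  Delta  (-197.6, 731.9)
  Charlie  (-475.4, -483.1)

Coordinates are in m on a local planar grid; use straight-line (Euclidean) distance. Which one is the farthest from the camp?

Distances from the camp ((3.8, 109.7)):
Charlie: 762.3 m
Delta: 654.0 m
Bravo: 435.0 m
Alpha: 359.0 m
The farthest is Charlie at 762.3 m.

Charlie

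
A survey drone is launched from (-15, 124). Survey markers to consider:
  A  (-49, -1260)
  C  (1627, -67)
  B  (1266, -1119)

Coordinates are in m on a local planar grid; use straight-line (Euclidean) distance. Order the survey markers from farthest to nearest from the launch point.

B, C, A

Computing each straight-line distance from (-15, 124):
B (1266, -1119): 1784.9 m
C (1627, -67): 1653.1 m
A (-49, -1260): 1384.4 m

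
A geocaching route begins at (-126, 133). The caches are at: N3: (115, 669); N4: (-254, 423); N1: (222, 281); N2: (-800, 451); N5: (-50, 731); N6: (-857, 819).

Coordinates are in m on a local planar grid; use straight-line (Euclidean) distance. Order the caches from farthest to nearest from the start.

Computing each straight-line distance from (-126, 133):
N6 (-857, 819): 1002.5 m
N2 (-800, 451): 745.3 m
N5 (-50, 731): 602.8 m
N3 (115, 669): 587.7 m
N1 (222, 281): 378.2 m
N4 (-254, 423): 317.0 m

N6, N2, N5, N3, N1, N4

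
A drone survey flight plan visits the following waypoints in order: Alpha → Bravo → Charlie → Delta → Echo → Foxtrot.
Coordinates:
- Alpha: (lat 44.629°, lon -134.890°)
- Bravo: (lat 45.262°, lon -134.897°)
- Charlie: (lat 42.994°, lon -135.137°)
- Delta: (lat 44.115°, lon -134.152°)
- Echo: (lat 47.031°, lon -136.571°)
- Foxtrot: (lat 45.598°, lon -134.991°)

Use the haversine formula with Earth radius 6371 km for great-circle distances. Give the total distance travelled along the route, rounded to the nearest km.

Leg distances:
Alpha→Bravo: 70.4 km  (cumulative 70.4 km)
Bravo→Charlie: 252.9 km  (cumulative 323.3 km)
Charlie→Delta: 147.8 km  (cumulative 471.1 km)
Delta→Echo: 374.9 km  (cumulative 846.0 km)
Echo→Foxtrot: 200.3 km  (cumulative 1046.3 km)
Total route length ≈ 1046 km.

1046 km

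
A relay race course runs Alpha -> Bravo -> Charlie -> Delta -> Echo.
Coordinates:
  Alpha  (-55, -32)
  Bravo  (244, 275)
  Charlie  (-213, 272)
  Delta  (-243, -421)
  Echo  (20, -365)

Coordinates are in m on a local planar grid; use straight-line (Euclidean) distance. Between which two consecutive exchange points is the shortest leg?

Delta–Echo

Leg distances:
Alpha→Bravo: 428.5 m
Bravo→Charlie: 457.0 m
Charlie→Delta: 693.6 m
Delta→Echo: 268.9 m
The shortest leg is Delta–Echo at 268.9 m.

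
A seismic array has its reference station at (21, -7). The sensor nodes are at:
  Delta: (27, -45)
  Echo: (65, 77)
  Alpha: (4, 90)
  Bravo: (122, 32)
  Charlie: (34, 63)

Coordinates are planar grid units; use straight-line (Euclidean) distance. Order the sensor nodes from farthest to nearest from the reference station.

Bravo, Alpha, Echo, Charlie, Delta

Distances from the reference station:
Bravo (122, 32): 108.3
Alpha (4, 90): 98.5
Echo (65, 77): 94.8
Charlie (34, 63): 71.2
Delta (27, -45): 38.5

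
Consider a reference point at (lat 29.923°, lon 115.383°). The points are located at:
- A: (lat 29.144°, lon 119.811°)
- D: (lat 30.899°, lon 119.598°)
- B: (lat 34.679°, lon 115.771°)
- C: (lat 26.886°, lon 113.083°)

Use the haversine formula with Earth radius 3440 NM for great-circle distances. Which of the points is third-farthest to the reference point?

D

Distances from the reference point ((lat 29.923°, lon 115.383°)):
B: 286.2 NM
A: 236.0 NM
D: 226.0 NM
C: 219.1 NM
The third-farthest is D at 226.0 NM.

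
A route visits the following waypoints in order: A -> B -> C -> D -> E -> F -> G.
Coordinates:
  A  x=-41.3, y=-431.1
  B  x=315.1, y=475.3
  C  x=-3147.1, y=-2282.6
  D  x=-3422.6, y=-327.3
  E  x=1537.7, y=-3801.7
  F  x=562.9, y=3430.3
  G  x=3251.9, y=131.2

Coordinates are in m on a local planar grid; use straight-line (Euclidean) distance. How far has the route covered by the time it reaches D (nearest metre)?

7375 m

Leg distances:
A→B: 974.0 m  (cumulative 974.0 m)
B→C: 4426.4 m  (cumulative 5400.3 m)
C→D: 1974.6 m  (cumulative 7374.9 m)
Cumulative distance at D ≈ 7375 m.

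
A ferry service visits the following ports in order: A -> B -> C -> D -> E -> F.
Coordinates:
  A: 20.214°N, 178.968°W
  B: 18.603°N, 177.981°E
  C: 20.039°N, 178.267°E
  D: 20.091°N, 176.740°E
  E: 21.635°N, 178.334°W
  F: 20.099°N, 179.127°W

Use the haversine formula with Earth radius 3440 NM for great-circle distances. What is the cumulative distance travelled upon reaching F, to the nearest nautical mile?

Leg distances:
A→B: 198.0 NM  (cumulative 198.0 NM)
B→C: 87.7 NM  (cumulative 285.7 NM)
C→D: 86.2 NM  (cumulative 371.9 NM)
D→E: 291.5 NM  (cumulative 663.4 NM)
E→F: 102.4 NM  (cumulative 765.8 NM)
Cumulative distance at F ≈ 766 NM.

766 NM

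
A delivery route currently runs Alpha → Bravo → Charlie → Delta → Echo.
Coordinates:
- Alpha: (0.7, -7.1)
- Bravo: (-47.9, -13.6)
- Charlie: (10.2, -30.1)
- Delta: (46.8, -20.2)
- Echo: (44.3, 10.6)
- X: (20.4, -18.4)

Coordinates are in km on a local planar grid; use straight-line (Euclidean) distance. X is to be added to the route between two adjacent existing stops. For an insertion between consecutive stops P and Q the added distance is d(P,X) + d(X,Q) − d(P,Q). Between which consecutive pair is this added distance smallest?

Added distance for inserting X between each consecutive pair:
Alpha–Bravo: 42.1 km
Bravo–Charlie: 23.6 km
Charlie–Delta: 4.1 km
Delta–Echo: 33.1 km
Smallest added distance is 4.1 km, inserting between Charlie and Delta.

between Charlie and Delta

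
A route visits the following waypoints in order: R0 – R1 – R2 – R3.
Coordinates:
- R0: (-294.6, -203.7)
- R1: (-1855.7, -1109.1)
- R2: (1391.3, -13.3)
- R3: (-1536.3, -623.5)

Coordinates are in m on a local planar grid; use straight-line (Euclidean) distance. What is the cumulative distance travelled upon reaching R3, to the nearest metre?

8222 m

Leg distances:
R0→R1: 1804.7 m  (cumulative 1804.7 m)
R1→R2: 3426.9 m  (cumulative 5231.6 m)
R2→R3: 2990.5 m  (cumulative 8222.1 m)
Cumulative distance at R3 ≈ 8222 m.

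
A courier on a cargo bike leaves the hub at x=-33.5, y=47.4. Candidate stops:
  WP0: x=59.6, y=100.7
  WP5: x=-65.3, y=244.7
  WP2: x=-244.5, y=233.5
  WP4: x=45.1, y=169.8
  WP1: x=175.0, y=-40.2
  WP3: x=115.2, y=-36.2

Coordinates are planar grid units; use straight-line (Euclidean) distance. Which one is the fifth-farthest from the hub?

WP4

Distances from the hub (x=-33.5, y=47.4):
WP2: 281.3
WP1: 226.2
WP5: 199.8
WP3: 170.6
WP4: 145.5
WP0: 107.3
The fifth-farthest is WP4 at 145.5.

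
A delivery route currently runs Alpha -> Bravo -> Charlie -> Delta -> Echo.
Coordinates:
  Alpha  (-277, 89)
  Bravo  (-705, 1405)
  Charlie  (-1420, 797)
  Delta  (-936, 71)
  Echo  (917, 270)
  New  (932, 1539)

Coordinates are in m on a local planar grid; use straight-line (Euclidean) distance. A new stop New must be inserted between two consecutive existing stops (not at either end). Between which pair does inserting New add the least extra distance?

Added distance for inserting New between each consecutive pair:
Alpha–Bravo: 2146.5 m
Bravo–Charlie: 3170.2 m
Charlie–Delta: 3969.5 m
Delta–Echo: 1781.2 m
Smallest added distance is 1781.2 m, inserting between Delta and Echo.

between Delta and Echo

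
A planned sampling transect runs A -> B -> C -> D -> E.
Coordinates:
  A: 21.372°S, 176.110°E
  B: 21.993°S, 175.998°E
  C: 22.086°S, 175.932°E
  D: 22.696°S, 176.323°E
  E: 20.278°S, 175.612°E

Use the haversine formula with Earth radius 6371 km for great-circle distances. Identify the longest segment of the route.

Leg distances:
A→B: 70.0 km
B→C: 12.4 km
C→D: 78.8 km
D→E: 278.7 km
The longest leg is D–E at 278.7 km.

D–E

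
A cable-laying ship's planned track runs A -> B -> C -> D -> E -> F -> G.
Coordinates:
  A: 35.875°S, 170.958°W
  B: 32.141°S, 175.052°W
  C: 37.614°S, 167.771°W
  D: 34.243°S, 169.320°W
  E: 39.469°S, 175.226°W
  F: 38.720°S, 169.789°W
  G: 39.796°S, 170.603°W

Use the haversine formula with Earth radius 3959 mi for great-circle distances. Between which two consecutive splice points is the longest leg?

B–C

Leg distances:
A→B: 348.6 mi
B→C: 559.4 mi
C→D: 248.5 mi
D→E: 486.6 mi
E→F: 296.1 mi
F→G: 86.2 mi
The longest leg is B–C at 559.4 mi.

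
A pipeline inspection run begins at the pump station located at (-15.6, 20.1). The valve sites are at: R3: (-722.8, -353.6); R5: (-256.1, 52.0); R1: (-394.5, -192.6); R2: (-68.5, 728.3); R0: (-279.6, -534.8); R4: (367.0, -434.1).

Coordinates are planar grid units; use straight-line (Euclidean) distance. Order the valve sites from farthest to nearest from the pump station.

R3, R2, R0, R4, R1, R5

Distance from the pump station at (-15.6, 20.1) to each:
R3 (-722.8, -353.6): 799.9
R2 (-68.5, 728.3): 710.2
R0 (-279.6, -534.8): 614.5
R4 (367.0, -434.1): 593.9
R1 (-394.5, -192.6): 434.5
R5 (-256.1, 52.0): 242.6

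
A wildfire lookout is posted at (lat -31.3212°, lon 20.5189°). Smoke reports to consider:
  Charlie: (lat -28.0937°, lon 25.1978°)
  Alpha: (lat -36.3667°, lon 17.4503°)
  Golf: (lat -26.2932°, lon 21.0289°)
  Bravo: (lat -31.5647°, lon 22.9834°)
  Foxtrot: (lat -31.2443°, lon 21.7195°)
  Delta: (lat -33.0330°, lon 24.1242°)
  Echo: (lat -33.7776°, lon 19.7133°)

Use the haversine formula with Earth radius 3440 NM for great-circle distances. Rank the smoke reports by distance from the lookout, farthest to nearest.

Distance from the lookout at (lat -31.3212°, lon 20.5189°) to each:
Alpha (lat -36.3667°, lon 17.4503°): 339.3 NM
Charlie (lat -28.0937°, lon 25.1978°): 311.5 NM
Golf (lat -26.2932°, lon 21.0289°): 303.1 NM
Delta (lat -33.0330°, lon 24.1242°): 210.1 NM
Echo (lat -33.7776°, lon 19.7133°): 153.0 NM
Bravo (lat -31.5647°, lon 22.9834°): 127.1 NM
Foxtrot (lat -31.2443°, lon 21.7195°): 61.8 NM

Alpha, Charlie, Golf, Delta, Echo, Bravo, Foxtrot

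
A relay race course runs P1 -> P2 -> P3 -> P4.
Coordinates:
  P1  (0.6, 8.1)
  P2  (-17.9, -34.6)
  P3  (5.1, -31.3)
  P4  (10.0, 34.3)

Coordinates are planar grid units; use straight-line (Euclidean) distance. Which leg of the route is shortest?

P2–P3

Leg distances:
P1→P2: 46.5
P2→P3: 23.2
P3→P4: 65.8
The shortest leg is P2–P3 at 23.2.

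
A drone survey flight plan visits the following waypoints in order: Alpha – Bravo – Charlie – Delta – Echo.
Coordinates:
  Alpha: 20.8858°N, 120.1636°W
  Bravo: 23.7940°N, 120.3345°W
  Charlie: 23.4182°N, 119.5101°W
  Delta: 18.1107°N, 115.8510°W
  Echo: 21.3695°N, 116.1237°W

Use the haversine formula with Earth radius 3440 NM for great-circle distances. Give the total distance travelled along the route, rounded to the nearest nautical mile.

Leg distances:
Alpha→Bravo: 174.9 NM  (cumulative 174.9 NM)
Bravo→Charlie: 50.7 NM  (cumulative 225.5 NM)
Charlie→Delta: 379.1 NM  (cumulative 604.6 NM)
Delta→Echo: 196.3 NM  (cumulative 800.9 NM)
Total route length ≈ 801 NM.

801 NM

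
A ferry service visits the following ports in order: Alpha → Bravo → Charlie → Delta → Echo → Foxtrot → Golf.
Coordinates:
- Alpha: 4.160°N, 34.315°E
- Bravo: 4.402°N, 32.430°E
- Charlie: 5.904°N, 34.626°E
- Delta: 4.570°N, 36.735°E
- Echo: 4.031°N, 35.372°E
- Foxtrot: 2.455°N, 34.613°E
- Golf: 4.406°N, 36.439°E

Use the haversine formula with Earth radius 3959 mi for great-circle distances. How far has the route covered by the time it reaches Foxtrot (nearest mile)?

Leg distances:
Alpha→Bravo: 131.0 mi  (cumulative 131.0 mi)
Bravo→Charlie: 183.3 mi  (cumulative 314.3 mi)
Charlie→Delta: 171.9 mi  (cumulative 486.2 mi)
Delta→Echo: 101.0 mi  (cumulative 587.2 mi)
Echo→Foxtrot: 120.8 mi  (cumulative 708.1 mi)
Cumulative distance at Foxtrot ≈ 708 mi.

708 mi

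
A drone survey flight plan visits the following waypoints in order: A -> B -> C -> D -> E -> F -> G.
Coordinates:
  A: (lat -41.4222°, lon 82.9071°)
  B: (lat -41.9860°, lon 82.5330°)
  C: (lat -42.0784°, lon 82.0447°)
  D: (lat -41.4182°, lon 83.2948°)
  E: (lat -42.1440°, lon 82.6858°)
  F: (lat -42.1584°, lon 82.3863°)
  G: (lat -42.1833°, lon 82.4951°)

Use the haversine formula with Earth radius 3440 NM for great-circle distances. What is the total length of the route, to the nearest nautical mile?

199 NM

Leg distances:
A→B: 37.8 NM  (cumulative 37.8 NM)
B→C: 22.5 NM  (cumulative 60.2 NM)
C→D: 68.6 NM  (cumulative 128.9 NM)
D→E: 51.4 NM  (cumulative 180.3 NM)
E→F: 13.4 NM  (cumulative 193.6 NM)
F→G: 5.1 NM  (cumulative 198.7 NM)
Total route length ≈ 199 NM.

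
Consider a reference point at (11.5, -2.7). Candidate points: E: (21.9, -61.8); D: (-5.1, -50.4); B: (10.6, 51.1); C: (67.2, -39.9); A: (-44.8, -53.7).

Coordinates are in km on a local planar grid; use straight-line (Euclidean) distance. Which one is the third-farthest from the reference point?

E

Distance to each, sorted:
A: 76.0 km
C: 67.0 km
E: 60.0 km
B: 53.8 km
D: 50.5 km
The third-farthest is E at 60.0 km.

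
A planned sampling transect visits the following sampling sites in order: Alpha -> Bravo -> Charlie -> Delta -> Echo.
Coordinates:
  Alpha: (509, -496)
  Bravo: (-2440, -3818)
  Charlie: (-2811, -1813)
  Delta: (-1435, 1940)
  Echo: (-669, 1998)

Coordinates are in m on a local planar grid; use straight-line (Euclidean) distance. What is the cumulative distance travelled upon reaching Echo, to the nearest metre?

11247 m

Leg distances:
Alpha→Bravo: 4442.1 m  (cumulative 4442.1 m)
Bravo→Charlie: 2039.0 m  (cumulative 6481.1 m)
Charlie→Delta: 3997.3 m  (cumulative 10478.4 m)
Delta→Echo: 768.2 m  (cumulative 11246.6 m)
Cumulative distance at Echo ≈ 11247 m.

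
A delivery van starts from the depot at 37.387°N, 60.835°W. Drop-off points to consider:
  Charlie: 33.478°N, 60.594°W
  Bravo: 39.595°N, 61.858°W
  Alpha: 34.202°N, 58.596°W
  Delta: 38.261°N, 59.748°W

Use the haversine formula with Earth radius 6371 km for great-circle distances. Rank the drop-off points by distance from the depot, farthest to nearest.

Distance from the depot at 37.387°N, 60.835°W to each:
Charlie 33.478°N, 60.594°W: 435.2 km
Alpha 34.202°N, 58.596°W: 407.6 km
Bravo 39.595°N, 61.858°W: 261.2 km
Delta 38.261°N, 59.748°W: 136.2 km

Charlie, Alpha, Bravo, Delta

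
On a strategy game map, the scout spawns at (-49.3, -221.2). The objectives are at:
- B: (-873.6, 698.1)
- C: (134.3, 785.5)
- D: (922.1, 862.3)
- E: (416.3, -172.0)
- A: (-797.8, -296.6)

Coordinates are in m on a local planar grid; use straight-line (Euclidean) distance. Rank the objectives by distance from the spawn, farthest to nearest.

Computing each straight-line distance from (-49.3, -221.2):
D (922.1, 862.3): 1455.2 m
B (-873.6, 698.1): 1234.7 m
C (134.3, 785.5): 1023.3 m
A (-797.8, -296.6): 752.3 m
E (416.3, -172.0): 468.2 m

D, B, C, A, E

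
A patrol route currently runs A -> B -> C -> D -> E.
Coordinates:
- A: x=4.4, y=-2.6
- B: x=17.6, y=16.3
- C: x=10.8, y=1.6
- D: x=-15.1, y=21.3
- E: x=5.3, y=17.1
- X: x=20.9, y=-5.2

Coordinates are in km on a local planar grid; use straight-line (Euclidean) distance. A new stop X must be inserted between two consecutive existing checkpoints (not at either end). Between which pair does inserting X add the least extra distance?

Added distance for inserting X between each consecutive pair:
A–B: 15.4 km
B–C: 17.7 km
C–D: 24.3 km
D–E: 51.1 km
Smallest added distance is 15.4 km, inserting between A and B.

between A and B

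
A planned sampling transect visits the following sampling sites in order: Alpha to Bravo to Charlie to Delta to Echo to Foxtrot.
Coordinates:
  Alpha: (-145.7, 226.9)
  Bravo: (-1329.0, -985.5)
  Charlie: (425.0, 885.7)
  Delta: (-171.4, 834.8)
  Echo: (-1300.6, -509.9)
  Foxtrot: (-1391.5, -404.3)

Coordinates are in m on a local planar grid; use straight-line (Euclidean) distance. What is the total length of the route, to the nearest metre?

Leg distances:
Alpha→Bravo: 1694.1 m  (cumulative 1694.1 m)
Bravo→Charlie: 2564.7 m  (cumulative 4258.9 m)
Charlie→Delta: 598.6 m  (cumulative 4857.5 m)
Delta→Echo: 1755.9 m  (cumulative 6613.4 m)
Echo→Foxtrot: 139.3 m  (cumulative 6752.7 m)
Total route length ≈ 6753 m.

6753 m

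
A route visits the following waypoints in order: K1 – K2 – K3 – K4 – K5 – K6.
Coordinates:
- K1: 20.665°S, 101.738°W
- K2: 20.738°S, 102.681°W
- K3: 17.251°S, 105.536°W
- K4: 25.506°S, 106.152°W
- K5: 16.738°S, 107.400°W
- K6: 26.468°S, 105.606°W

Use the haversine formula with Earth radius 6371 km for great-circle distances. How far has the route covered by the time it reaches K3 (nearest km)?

Leg distances:
K1→K2: 98.4 km  (cumulative 98.4 km)
K2→K3: 490.3 km  (cumulative 588.7 km)
Cumulative distance at K3 ≈ 589 km.

589 km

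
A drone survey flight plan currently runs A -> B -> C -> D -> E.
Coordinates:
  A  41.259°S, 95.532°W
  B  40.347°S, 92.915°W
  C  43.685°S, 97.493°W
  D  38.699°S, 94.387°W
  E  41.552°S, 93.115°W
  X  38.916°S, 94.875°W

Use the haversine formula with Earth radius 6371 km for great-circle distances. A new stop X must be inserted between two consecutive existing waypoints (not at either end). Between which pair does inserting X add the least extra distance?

between C and D

Added distance for inserting X between each consecutive pair:
A–B: 255.2 km
B–C: 275.1 km
C–D: 10.0 km
D–E: 42.5 km
Smallest added distance is 10.0 km, inserting between C and D.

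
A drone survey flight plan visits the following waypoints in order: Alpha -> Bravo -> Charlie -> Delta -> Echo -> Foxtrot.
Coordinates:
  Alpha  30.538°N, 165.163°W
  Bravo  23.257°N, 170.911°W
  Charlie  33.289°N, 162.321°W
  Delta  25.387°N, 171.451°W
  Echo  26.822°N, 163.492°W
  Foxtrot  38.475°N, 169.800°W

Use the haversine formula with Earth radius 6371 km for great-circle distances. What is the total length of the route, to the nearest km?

5865 km

Leg distances:
Alpha→Bravo: 989.7 km  (cumulative 989.7 km)
Bravo→Charlie: 1395.8 km  (cumulative 2385.5 km)
Charlie→Delta: 1246.0 km  (cumulative 3631.5 km)
Delta→Echo: 810.4 km  (cumulative 4441.9 km)
Echo→Foxtrot: 1423.0 km  (cumulative 5865.0 km)
Total route length ≈ 5865 km.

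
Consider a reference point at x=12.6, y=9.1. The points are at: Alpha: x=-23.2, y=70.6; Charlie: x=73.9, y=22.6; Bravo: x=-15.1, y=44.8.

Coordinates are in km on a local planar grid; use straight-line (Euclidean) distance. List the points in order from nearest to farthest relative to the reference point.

Bravo, Charlie, Alpha

Distance from the reference point at x=12.6, y=9.1 to each:
Bravo x=-15.1, y=44.8: 45.2 km
Charlie x=73.9, y=22.6: 62.8 km
Alpha x=-23.2, y=70.6: 71.2 km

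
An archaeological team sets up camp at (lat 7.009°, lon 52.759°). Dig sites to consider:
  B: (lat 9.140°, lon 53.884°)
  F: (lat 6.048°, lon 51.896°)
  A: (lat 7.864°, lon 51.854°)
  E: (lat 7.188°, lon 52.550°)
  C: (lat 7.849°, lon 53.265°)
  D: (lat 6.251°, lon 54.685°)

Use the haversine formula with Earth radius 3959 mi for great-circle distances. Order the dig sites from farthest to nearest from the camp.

Distances from the camp:
B (lat 9.140°, lon 53.884°): 166.1 mi
D (lat 6.251°, lon 54.685°): 142.2 mi
F (lat 6.048°, lon 51.896°): 89.0 mi
A (lat 7.864°, lon 51.854°): 85.6 mi
C (lat 7.849°, lon 53.265°): 67.6 mi
E (lat 7.188°, lon 52.550°): 18.9 mi

B, D, F, A, C, E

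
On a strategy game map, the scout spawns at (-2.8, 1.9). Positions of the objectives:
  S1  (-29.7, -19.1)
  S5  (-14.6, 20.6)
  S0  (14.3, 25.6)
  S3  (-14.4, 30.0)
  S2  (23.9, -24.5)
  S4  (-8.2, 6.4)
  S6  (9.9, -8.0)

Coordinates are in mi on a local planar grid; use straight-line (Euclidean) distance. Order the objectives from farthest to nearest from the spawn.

S2, S1, S3, S0, S5, S6, S4

Distance from the spawn at (-2.8, 1.9) to each:
S2 (23.9, -24.5): 37.5 mi
S1 (-29.7, -19.1): 34.1 mi
S3 (-14.4, 30.0): 30.4 mi
S0 (14.3, 25.6): 29.2 mi
S5 (-14.6, 20.6): 22.1 mi
S6 (9.9, -8.0): 16.1 mi
S4 (-8.2, 6.4): 7.0 mi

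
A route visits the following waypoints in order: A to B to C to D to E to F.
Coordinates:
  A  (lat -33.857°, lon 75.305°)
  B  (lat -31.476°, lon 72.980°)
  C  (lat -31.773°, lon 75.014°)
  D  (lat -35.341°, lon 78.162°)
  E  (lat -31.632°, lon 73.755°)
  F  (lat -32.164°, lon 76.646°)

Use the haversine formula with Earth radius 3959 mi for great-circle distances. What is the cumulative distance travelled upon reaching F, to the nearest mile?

1175 mi

Leg distances:
A→B: 213.0 mi  (cumulative 213.0 mi)
B→C: 121.4 mi  (cumulative 334.4 mi)
C→D: 306.0 mi  (cumulative 640.3 mi)
D→E: 360.7 mi  (cumulative 1001.1 mi)
E→F: 173.5 mi  (cumulative 1174.6 mi)
Cumulative distance at F ≈ 1175 mi.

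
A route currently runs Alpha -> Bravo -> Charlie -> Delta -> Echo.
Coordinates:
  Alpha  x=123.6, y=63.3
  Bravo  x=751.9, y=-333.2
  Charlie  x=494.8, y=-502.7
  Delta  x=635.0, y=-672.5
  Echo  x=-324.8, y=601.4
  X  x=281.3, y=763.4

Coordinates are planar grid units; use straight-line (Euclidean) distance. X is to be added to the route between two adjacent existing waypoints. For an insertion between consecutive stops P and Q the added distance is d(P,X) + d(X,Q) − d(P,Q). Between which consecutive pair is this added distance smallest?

between Delta and Echo

Added distance for inserting X between each consecutive pair:
Alpha–Bravo: 1168.0
Bravo–Charlie: 2169.3
Charlie–Delta: 2542.6
Delta–Echo: 511.2
Smallest added distance is 511.2, inserting between Delta and Echo.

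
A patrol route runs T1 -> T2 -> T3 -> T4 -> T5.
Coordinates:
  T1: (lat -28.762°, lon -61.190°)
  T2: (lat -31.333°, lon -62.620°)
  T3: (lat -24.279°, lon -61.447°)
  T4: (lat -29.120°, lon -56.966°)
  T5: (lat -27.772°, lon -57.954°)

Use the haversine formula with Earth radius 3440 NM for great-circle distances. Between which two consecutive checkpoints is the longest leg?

Leg distances:
T1→T2: 171.3 NM
T2→T3: 428.1 NM
T3→T4: 377.1 NM
T4→T5: 96.3 NM
The longest leg is T2–T3 at 428.1 NM.

T2–T3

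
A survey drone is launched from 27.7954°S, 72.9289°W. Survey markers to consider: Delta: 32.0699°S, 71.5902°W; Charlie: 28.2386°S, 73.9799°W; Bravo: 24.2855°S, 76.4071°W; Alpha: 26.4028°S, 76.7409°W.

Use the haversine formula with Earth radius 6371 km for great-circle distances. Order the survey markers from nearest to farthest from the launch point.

Distances from the launch point:
Charlie 28.2386°S, 73.9799°W: 114.3 km
Alpha 26.4028°S, 76.7409°W: 407.9 km
Delta 32.0699°S, 71.5902°W: 492.5 km
Bravo 24.2855°S, 76.4071°W: 522.5 km

Charlie, Alpha, Delta, Bravo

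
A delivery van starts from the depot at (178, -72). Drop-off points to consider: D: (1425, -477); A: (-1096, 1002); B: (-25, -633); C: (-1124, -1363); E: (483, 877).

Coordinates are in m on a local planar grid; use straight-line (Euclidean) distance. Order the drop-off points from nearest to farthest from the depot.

B, E, D, A, C

Computing each straight-line distance from (178, -72):
B (-25, -633): 596.6 m
E (483, 877): 996.8 m
D (1425, -477): 1311.1 m
A (-1096, 1002): 1666.3 m
C (-1124, -1363): 1833.5 m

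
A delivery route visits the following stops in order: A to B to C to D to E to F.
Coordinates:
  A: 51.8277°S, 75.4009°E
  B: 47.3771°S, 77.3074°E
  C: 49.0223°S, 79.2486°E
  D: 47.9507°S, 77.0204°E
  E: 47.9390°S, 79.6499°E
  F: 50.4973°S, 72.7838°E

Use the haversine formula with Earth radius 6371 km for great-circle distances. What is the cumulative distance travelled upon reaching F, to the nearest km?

1719 km

Leg distances:
A→B: 513.6 km  (cumulative 513.6 km)
B→C: 232.7 km  (cumulative 746.3 km)
C→D: 202.9 km  (cumulative 949.2 km)
D→E: 195.8 km  (cumulative 1145.0 km)
E→F: 573.8 km  (cumulative 1718.8 km)
Cumulative distance at F ≈ 1719 km.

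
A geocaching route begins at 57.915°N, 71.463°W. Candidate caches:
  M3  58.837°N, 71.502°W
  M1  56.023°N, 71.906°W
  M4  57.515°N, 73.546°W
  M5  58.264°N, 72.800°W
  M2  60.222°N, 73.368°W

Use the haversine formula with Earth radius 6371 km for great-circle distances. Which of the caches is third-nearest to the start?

Distances from the start (57.915°N, 71.463°W):
M5: 87.6 km
M3: 102.5 km
M4: 131.5 km
M1: 212.1 km
M2: 278.6 km
The third-nearest is M4 at 131.5 km.

M4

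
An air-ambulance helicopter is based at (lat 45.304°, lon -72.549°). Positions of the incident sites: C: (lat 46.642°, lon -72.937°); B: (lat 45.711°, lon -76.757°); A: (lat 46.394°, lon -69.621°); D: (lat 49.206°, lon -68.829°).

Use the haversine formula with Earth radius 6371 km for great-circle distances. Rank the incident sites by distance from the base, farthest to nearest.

Distances from the base:
D (lat 49.206°, lon -68.829°): 516.6 km
B (lat 45.711°, lon -76.757°): 331.0 km
A (lat 46.394°, lon -69.621°): 257.1 km
C (lat 46.642°, lon -72.937°): 151.8 km

D, B, A, C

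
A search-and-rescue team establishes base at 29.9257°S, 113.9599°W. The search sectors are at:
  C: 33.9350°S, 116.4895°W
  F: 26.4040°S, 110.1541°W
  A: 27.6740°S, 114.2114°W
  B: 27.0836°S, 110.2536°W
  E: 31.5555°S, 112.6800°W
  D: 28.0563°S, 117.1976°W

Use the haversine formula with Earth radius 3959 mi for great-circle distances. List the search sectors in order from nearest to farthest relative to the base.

E, A, D, B, C, F

Distance from the base at 29.9257°S, 113.9599°W to each:
E 31.5555°S, 112.6800°W: 135.9 mi
A 27.6740°S, 114.2114°W: 156.3 mi
D 28.0563°S, 117.1976°W: 234.5 mi
B 27.0836°S, 110.2536°W: 298.6 mi
C 33.9350°S, 116.4895°W: 314.2 mi
F 26.4040°S, 110.1541°W: 336.0 mi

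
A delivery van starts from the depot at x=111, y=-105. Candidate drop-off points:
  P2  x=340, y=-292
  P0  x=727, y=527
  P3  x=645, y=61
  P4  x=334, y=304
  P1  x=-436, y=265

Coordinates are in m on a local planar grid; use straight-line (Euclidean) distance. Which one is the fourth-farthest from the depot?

P4

Distance to each, sorted:
P0: 882.5 m
P1: 660.4 m
P3: 559.2 m
P4: 465.8 m
P2: 295.7 m
The fourth-farthest is P4 at 465.8 m.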